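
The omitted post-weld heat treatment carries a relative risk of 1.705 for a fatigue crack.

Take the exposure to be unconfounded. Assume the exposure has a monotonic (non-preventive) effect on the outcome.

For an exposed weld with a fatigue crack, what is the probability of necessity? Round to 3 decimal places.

Under exogeneity and monotonicity, PN = (RR − 1) / RR = 1 − 1/RR.
PN = (1.705 − 1) / 1.705 = 0.705 / 1.705 ≈ 0.4135

PN ≈ 0.413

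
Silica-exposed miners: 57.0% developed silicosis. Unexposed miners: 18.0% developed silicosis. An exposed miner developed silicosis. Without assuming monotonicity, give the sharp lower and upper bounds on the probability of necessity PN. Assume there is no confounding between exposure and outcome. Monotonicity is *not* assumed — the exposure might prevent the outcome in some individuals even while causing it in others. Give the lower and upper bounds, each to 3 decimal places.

0.684 ≤ PN ≤ 1.000

p₁ = 0.57, p₀ = 0.18.
Under exogeneity alone the bounds on PN are max{0,(p₁−p₀)/p₁} ≤ PN ≤ min{1,(1−p₀)/p₁}.
  lower = (p₁ − p₀)/p₁ = 0.39 / 0.57 ≈ 0.6842
  upper = min{1, (1 − p₀)/p₁} = 0.82 / 0.57 ≈ 1.4386 → capped at 1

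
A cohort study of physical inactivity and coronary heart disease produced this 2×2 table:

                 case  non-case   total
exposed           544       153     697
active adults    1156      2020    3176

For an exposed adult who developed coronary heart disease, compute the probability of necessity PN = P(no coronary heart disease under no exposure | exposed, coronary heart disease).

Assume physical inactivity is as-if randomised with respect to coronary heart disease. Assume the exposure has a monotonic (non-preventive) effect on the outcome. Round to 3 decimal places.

PN ≈ 0.534

p₁ = P(outcome | exposed) = 544/697 = 0.78049
p₀ = P(outcome | unexposed) = 1156/3176 = 0.36398
Under exogeneity and monotonicity, PN = (p₁ − p₀)/p₁.
PN = (0.78049 − 0.36398) / 0.78049 ≈ 0.5337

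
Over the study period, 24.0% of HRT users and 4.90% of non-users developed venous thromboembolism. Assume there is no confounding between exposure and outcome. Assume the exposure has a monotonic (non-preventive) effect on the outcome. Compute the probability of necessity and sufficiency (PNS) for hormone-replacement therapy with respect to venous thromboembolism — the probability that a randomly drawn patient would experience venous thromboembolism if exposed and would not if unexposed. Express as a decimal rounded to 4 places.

PNS ≈ 0.1910

p₁ = 0.24, p₀ = 0.049.
Under exogeneity and monotonicity, PNS = p₁ − p₀.
PNS = 0.24 − 0.049 = 0.191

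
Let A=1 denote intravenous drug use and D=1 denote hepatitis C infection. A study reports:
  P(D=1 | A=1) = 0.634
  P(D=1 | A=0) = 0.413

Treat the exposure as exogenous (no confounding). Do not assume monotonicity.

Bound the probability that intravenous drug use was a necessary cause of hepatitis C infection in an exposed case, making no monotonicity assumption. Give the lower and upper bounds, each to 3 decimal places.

Let p₁ = 0.634, p₀ = 0.413.
Under exogeneity alone the bounds on PN are max{0,(p₁−p₀)/p₁} ≤ PN ≤ min{1,(1−p₀)/p₁}.
  lower = (p₁ − p₀)/p₁ = 0.221 / 0.634 ≈ 0.3486
  upper = min{1, (1 − p₀)/p₁} = 0.587 / 0.634 ≈ 0.9259

0.349 ≤ PN ≤ 0.926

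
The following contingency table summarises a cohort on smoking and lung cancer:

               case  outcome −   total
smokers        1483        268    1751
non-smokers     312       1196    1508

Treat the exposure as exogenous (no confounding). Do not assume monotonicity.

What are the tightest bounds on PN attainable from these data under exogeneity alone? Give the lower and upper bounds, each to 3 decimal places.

0.756 ≤ PN ≤ 0.936

p₁ = P(outcome | exposed) = 1483/1751 = 0.84694
p₀ = P(outcome | unexposed) = 312/1508 = 0.2069
Under exogeneity alone the bounds on PN are max{0,(p₁−p₀)/p₁} ≤ PN ≤ min{1,(1−p₀)/p₁}.
  lower = (p₁ − p₀)/p₁ = 0.64005 / 0.84694 ≈ 0.7557
  upper = min{1, (1 − p₀)/p₁} = 0.7931 / 0.84694 ≈ 0.9364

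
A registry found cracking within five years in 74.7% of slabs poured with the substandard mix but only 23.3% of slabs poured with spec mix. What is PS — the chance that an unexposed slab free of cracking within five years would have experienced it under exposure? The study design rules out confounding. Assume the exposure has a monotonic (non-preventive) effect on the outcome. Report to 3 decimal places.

p₁ = 0.747, p₀ = 0.233.
Under exogeneity and monotonicity, PS = (p₁ − p₀) / (1 − p₀).
PS = (0.747 − 0.233) / (1 − 0.233) = 0.514 / 0.767 ≈ 0.6701

PS ≈ 0.670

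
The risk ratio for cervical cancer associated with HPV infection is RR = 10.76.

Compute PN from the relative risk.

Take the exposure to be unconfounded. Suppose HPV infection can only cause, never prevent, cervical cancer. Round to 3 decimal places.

PN ≈ 0.907

Under exogeneity and monotonicity, PN = (RR − 1) / RR = 1 − 1/RR.
PN = (10.76 − 1) / 10.76 = 9.76 / 10.76 ≈ 0.9071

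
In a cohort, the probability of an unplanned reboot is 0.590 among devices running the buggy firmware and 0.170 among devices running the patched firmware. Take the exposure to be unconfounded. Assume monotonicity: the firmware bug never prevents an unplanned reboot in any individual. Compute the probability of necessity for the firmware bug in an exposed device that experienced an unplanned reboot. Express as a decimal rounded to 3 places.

PN ≈ 0.712

Let p₁ = 0.59, p₀ = 0.17.
Under exogeneity and monotonicity, PN = (p₁ − p₀) / p₁.
PN = (0.59 − 0.17) / 0.59 = 0.42 / 0.59 ≈ 0.7119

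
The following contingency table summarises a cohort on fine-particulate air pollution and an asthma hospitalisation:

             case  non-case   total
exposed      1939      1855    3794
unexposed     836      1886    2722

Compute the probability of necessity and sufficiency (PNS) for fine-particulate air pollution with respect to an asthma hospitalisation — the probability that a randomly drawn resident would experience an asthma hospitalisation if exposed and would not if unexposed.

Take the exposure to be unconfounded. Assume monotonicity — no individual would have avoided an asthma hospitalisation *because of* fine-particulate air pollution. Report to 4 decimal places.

p₁ = P(outcome | exposed) = 1939/3794 = 0.51107
p₀ = P(outcome | unexposed) = 836/2722 = 0.30713
Under exogeneity and monotonicity, PNS = p₁ − p₀.
PNS = 0.51107 − 0.30713 = 0.20394

PNS ≈ 0.2039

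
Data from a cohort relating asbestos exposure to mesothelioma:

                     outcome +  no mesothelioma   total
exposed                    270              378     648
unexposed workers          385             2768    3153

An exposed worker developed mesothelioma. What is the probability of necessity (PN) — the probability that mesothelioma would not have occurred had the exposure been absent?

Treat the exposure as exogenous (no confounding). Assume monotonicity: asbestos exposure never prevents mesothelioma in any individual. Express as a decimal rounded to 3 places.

p₁ = P(outcome | exposed) = 270/648 = 0.41667
p₀ = P(outcome | unexposed) = 385/3153 = 0.12211
Under exogeneity and monotonicity, PN = (p₁ − p₀) / p₁.
PN = (0.41667 − 0.12211) / 0.41667 = 0.29456 / 0.41667 ≈ 0.7069

PN ≈ 0.707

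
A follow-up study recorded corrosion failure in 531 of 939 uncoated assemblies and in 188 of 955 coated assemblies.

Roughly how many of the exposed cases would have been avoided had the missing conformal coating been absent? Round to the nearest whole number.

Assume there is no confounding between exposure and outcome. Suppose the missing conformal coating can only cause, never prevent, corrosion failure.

p₁ = P(outcome | exposed) = 531/939 = 0.5655
p₀ = P(outcome | unexposed) = 188/955 = 0.19686
PN = (p₁ − p₀)/p₁ = (0.5655 − 0.19686) / 0.5655 ≈ 0.65188.
Attributable cases ≈ PN × (exposed cases) = 0.65188 × 531 ≈ 346.15.

about 346 cases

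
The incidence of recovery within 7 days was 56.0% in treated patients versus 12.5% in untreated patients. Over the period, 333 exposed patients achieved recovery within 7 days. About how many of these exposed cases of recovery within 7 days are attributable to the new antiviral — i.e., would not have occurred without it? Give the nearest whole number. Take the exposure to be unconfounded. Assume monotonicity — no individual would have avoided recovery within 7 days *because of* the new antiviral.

about 259 cases

p₁ = 0.56, p₀ = 0.125.
PN = (p₁ − p₀)/p₁ = (0.56 − 0.125) / 0.56 ≈ 0.77679.
Attributable cases ≈ PN × (exposed cases) = 0.77679 × 333 ≈ 258.67.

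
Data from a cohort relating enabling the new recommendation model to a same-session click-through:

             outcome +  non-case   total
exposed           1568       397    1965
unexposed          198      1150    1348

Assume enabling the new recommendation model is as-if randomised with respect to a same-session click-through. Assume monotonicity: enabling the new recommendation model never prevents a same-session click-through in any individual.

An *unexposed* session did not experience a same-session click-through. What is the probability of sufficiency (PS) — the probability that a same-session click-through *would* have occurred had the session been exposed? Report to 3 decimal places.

PS ≈ 0.763

p₁ = P(outcome | exposed) = 1568/1965 = 0.79796
p₀ = P(outcome | unexposed) = 198/1348 = 0.14688
Under exogeneity and monotonicity, PS = (p₁ − p₀)/(1 − p₀).
PS = (0.79796 − 0.14688) / 0.85312 ≈ 0.7632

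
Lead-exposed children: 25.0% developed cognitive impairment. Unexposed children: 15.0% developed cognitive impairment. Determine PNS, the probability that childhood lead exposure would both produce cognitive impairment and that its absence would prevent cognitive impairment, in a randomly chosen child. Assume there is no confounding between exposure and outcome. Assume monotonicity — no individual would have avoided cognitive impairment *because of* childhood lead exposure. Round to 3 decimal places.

PNS ≈ 0.100

p₁ = 0.25, p₀ = 0.15.
Under exogeneity and monotonicity, PNS = p₁ − p₀.
PNS = 0.25 − 0.15 = 0.1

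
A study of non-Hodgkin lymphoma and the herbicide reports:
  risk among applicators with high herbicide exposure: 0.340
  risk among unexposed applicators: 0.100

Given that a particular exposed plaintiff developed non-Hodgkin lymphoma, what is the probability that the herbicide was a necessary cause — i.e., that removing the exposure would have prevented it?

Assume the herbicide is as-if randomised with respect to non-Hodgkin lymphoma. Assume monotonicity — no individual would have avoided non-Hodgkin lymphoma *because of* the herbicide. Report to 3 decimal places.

Let p₁ = 0.34, p₀ = 0.1.
Under exogeneity and monotonicity, PN = (p₁ − p₀) / p₁.
PN = (0.34 − 0.1) / 0.34 = 0.24 / 0.34 ≈ 0.7059

PN ≈ 0.706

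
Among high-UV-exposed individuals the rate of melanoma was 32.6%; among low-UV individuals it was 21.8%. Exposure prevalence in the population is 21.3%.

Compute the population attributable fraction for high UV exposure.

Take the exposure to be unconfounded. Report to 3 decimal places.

p₁ = 0.326, p₀ = 0.218.
Overall risk P(Y=1) = π·p₁ + (1−π)·p₀ = 0.213×0.326 + 0.787×0.218 = 0.241.
Under exogeneity, PAF = [P(Y=1) − p₀] / P(Y=1).
PAF = (0.241 − 0.218) / 0.241 ≈ 0.0955

PAF ≈ 0.095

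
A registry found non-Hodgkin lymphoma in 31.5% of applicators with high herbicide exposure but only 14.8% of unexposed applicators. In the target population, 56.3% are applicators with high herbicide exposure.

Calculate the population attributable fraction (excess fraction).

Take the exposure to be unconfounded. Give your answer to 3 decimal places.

p₁ = 0.315, p₀ = 0.148.
Overall risk P(Y=1) = π·p₁ + (1−π)·p₀ = 0.563×0.315 + 0.437×0.148 = 0.24202.
Under exogeneity, PAF = [P(Y=1) − p₀] / P(Y=1).
PAF = (0.24202 − 0.148) / 0.24202 ≈ 0.3885

PAF ≈ 0.388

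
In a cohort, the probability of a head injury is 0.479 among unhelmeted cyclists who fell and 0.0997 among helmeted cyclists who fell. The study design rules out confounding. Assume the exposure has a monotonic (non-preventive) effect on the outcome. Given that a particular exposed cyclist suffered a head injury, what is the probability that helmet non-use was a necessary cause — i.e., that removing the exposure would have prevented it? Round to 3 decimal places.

PN ≈ 0.792

Let p₁ = 0.479, p₀ = 0.0997.
Under exogeneity and monotonicity, PN = (p₁ − p₀) / p₁.
PN = (0.479 − 0.0997) / 0.479 = 0.3793 / 0.479 ≈ 0.7919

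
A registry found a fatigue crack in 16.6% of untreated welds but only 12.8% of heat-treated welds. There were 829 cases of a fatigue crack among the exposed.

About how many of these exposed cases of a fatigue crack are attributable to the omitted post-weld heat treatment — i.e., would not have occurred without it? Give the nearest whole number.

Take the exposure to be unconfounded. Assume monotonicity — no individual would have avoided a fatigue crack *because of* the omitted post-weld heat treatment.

about 190 cases

p₁ = 0.166, p₀ = 0.128.
PN = (p₁ − p₀)/p₁ = (0.166 − 0.128) / 0.166 ≈ 0.22892.
Attributable cases ≈ PN × (exposed cases) = 0.22892 × 829 ≈ 189.77.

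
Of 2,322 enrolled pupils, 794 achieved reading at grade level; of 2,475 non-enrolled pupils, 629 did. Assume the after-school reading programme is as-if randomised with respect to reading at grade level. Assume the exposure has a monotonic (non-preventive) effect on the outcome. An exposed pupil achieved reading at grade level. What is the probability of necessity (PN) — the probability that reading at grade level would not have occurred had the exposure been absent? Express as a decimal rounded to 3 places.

p₁ = P(outcome | exposed) = 794/2322 = 0.34195
p₀ = P(outcome | unexposed) = 629/2475 = 0.25414
Under exogeneity and monotonicity, PN = (p₁ − p₀) / p₁.
PN = (0.34195 − 0.25414) / 0.34195 = 0.087805 / 0.34195 ≈ 0.2568

PN ≈ 0.257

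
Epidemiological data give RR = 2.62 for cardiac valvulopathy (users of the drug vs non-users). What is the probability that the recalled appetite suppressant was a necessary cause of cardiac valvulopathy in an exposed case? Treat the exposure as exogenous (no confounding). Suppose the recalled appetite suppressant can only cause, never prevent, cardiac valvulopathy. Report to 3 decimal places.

Under exogeneity and monotonicity, PN = (RR − 1) / RR = 1 − 1/RR.
PN = (2.62 − 1) / 2.62 = 1.62 / 2.62 ≈ 0.6183

PN ≈ 0.618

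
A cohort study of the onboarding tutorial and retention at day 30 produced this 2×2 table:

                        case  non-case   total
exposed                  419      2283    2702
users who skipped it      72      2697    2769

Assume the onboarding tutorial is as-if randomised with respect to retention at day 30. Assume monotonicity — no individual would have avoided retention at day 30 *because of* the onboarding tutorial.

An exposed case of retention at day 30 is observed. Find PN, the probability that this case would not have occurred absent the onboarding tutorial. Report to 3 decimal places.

PN ≈ 0.832

p₁ = P(outcome | exposed) = 419/2702 = 0.15507
p₀ = P(outcome | unexposed) = 72/2769 = 0.026002
Under exogeneity and monotonicity, PN = (p₁ − p₀)/p₁.
PN = (0.15507 − 0.026002) / 0.15507 ≈ 0.8323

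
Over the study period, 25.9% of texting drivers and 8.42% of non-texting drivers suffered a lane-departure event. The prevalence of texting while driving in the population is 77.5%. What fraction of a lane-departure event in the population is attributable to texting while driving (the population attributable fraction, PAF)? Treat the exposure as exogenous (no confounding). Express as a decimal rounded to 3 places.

PAF ≈ 0.617

p₁ = 0.259, p₀ = 0.0842.
Overall risk P(Y=1) = π·p₁ + (1−π)·p₀ = 0.775×0.259 + 0.225×0.0842 = 0.21967.
Under exogeneity, PAF = [P(Y=1) − p₀] / P(Y=1).
PAF = (0.21967 − 0.0842) / 0.21967 ≈ 0.6167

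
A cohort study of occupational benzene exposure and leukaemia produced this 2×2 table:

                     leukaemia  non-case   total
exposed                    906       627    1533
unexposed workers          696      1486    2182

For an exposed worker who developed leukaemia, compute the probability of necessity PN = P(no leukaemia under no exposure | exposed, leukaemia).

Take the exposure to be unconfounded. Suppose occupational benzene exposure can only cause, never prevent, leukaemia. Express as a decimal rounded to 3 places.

p₁ = P(outcome | exposed) = 906/1533 = 0.591
p₀ = P(outcome | unexposed) = 696/2182 = 0.31897
Under exogeneity and monotonicity, PN = (p₁ − p₀)/p₁.
PN = (0.591 − 0.31897) / 0.591 ≈ 0.4603

PN ≈ 0.460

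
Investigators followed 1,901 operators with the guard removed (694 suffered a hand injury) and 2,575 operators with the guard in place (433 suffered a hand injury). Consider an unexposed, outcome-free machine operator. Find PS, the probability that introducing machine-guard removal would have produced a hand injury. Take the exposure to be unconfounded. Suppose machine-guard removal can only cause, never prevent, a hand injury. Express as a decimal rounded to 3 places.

p₁ = P(outcome | exposed) = 694/1901 = 0.36507
p₀ = P(outcome | unexposed) = 433/2575 = 0.16816
Under exogeneity and monotonicity, PS = (p₁ − p₀) / (1 − p₀).
PS = (0.36507 − 0.16816) / (1 − 0.16816) = 0.19692 / 0.83184 ≈ 0.2367

PS ≈ 0.237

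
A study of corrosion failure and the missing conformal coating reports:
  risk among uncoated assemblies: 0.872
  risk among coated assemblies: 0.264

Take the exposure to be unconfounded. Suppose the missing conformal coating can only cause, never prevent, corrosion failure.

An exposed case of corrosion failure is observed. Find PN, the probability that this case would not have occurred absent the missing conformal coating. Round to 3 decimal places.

Let p₁ = 0.872, p₀ = 0.264.
Under exogeneity and monotonicity, PN = (p₁ − p₀) / p₁.
PN = (0.872 − 0.264) / 0.872 = 0.608 / 0.872 ≈ 0.6972

PN ≈ 0.697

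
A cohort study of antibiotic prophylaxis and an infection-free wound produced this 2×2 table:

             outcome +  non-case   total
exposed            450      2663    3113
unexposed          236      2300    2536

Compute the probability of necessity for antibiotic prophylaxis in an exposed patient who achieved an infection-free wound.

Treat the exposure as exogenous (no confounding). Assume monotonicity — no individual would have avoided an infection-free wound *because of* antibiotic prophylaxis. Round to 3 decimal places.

p₁ = P(outcome | exposed) = 450/3113 = 0.14456
p₀ = P(outcome | unexposed) = 236/2536 = 0.09306
Under exogeneity and monotonicity, PN = (p₁ − p₀)/p₁.
PN = (0.14456 − 0.09306) / 0.14456 ≈ 0.3562

PN ≈ 0.356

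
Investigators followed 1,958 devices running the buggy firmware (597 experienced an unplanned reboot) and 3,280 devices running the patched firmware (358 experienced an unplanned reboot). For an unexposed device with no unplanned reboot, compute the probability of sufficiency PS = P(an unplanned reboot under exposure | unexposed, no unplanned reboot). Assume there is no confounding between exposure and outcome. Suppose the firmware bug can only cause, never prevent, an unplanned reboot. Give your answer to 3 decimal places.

p₁ = P(outcome | exposed) = 597/1958 = 0.3049
p₀ = P(outcome | unexposed) = 358/3280 = 0.10915
Under exogeneity and monotonicity, PS = (p₁ − p₀) / (1 − p₀).
PS = (0.3049 − 0.10915) / (1 − 0.10915) = 0.19576 / 0.89085 ≈ 0.2197

PS ≈ 0.220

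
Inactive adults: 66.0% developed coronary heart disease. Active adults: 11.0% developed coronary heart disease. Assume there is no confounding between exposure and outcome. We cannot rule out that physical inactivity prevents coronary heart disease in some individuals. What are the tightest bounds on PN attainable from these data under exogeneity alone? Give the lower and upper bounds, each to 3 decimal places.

0.833 ≤ PN ≤ 1.000

p₁ = 0.66, p₀ = 0.11.
Under exogeneity alone the bounds on PN are max{0,(p₁−p₀)/p₁} ≤ PN ≤ min{1,(1−p₀)/p₁}.
  lower = (p₁ − p₀)/p₁ = 0.55 / 0.66 ≈ 0.8333
  upper = min{1, (1 − p₀)/p₁} = 0.89 / 0.66 ≈ 1.3485 → capped at 1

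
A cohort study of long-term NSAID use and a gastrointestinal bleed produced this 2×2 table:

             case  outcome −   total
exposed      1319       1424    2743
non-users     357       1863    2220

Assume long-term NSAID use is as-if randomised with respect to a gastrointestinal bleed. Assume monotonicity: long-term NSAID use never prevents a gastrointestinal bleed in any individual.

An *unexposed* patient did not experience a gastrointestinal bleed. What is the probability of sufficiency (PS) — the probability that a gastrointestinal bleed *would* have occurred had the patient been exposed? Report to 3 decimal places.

p₁ = P(outcome | exposed) = 1319/2743 = 0.48086
p₀ = P(outcome | unexposed) = 357/2220 = 0.16081
Under exogeneity and monotonicity, PS = (p₁ − p₀) / (1 − p₀).
PS = (0.48086 − 0.16081) / (1 − 0.16081) = 0.32005 / 0.83919 ≈ 0.3814

PS ≈ 0.381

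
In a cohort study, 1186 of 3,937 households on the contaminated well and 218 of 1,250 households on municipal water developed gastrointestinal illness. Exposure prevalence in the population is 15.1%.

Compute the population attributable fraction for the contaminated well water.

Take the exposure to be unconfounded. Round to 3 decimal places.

PAF ≈ 0.099

p₁ = P(outcome | exposed) = 1186/3937 = 0.30124
p₀ = P(outcome | unexposed) = 218/1250 = 0.1744
Overall risk P(Y=1) = π·p₁ + (1−π)·p₀ = 0.151×0.30124 + 0.849×0.1744 = 0.19355.
Under exogeneity, PAF = [P(Y=1) − p₀] / P(Y=1).
PAF = (0.19355 − 0.1744) / 0.19355 ≈ 0.0990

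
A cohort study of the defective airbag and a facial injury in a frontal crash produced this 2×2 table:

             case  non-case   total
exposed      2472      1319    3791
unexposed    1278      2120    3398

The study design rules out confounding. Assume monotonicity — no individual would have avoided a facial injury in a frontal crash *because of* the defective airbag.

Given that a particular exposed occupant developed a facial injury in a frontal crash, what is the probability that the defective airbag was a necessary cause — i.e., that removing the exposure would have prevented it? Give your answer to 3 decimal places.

PN ≈ 0.423

p₁ = P(outcome | exposed) = 2472/3791 = 0.65207
p₀ = P(outcome | unexposed) = 1278/3398 = 0.3761
Under exogeneity and monotonicity, PN = (p₁ − p₀) / p₁.
PN = (0.65207 − 0.3761) / 0.65207 = 0.27597 / 0.65207 ≈ 0.4232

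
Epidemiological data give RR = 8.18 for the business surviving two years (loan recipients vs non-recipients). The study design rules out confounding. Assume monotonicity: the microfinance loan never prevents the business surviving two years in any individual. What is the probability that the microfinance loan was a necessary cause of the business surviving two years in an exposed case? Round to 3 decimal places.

Under exogeneity and monotonicity, PN = (RR − 1) / RR = 1 − 1/RR.
PN = (8.18 − 1) / 8.18 = 7.18 / 8.18 ≈ 0.8778

PN ≈ 0.878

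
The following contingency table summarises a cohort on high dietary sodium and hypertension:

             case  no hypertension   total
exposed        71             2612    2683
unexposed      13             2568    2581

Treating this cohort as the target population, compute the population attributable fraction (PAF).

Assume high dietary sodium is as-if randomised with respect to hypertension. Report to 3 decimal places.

p₁ = P(outcome | exposed) = 71/2683 = 0.026463
p₀ = P(outcome | unexposed) = 13/2581 = 0.0050368
Exposure prevalence π = 2683/5264 = 0.50969; overall risk P(Y=1) = 0.015957.
Under exogeneity, PAF = [P(Y=1) − p₀]/P(Y=1).
PAF = (0.015957 − 0.0050368) / 0.015957 ≈ 0.6844

PAF ≈ 0.684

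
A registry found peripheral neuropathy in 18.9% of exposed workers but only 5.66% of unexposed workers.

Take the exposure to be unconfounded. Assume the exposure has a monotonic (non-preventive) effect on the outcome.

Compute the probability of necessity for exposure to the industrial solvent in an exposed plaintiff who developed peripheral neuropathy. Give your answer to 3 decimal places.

PN ≈ 0.701

p₁ = 0.189, p₀ = 0.0566.
Under exogeneity and monotonicity, PN = (p₁ − p₀) / p₁.
PN = (0.189 − 0.0566) / 0.189 = 0.1324 / 0.189 ≈ 0.7005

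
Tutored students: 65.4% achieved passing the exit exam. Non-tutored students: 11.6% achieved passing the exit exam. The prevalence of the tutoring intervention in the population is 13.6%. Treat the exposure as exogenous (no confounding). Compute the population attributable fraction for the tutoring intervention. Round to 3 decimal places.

PAF ≈ 0.387

p₁ = 0.654, p₀ = 0.116.
Overall risk P(Y=1) = π·p₁ + (1−π)·p₀ = 0.136×0.654 + 0.864×0.116 = 0.18917.
Under exogeneity, PAF = [P(Y=1) − p₀] / P(Y=1).
PAF = (0.18917 − 0.116) / 0.18917 ≈ 0.3868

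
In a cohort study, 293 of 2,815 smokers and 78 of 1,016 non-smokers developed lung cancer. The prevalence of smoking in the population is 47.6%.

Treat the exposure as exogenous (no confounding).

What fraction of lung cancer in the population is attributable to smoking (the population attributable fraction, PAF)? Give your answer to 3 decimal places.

p₁ = P(outcome | exposed) = 293/2815 = 0.10409
p₀ = P(outcome | unexposed) = 78/1016 = 0.076772
Overall risk P(Y=1) = π·p₁ + (1−π)·p₀ = 0.476×0.10409 + 0.524×0.076772 = 0.089773.
Under exogeneity, PAF = [P(Y=1) − p₀] / P(Y=1).
PAF = (0.089773 − 0.076772) / 0.089773 ≈ 0.1448

PAF ≈ 0.145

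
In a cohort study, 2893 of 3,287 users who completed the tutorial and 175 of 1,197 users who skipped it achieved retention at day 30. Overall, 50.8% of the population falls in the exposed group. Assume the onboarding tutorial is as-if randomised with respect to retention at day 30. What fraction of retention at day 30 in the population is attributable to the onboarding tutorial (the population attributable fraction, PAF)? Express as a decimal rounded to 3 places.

p₁ = P(outcome | exposed) = 2893/3287 = 0.88013
p₀ = P(outcome | unexposed) = 175/1197 = 0.1462
Overall risk P(Y=1) = π·p₁ + (1−π)·p₀ = 0.508×0.88013 + 0.492×0.1462 = 0.51904.
Under exogeneity, PAF = [P(Y=1) − p₀] / P(Y=1).
PAF = (0.51904 − 0.1462) / 0.51904 ≈ 0.7183

PAF ≈ 0.718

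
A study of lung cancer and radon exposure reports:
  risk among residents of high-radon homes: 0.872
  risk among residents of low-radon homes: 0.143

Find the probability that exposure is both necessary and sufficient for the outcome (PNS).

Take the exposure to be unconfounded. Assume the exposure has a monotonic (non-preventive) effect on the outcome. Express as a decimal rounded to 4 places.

PNS ≈ 0.7290

Let p₁ = 0.872, p₀ = 0.143.
Under exogeneity and monotonicity, PNS = p₁ − p₀.
PNS = 0.872 − 0.143 = 0.729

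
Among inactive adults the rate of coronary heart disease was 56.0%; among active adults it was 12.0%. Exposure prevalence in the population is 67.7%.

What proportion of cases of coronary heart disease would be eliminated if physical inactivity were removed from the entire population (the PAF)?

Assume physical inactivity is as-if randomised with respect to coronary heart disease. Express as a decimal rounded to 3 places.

p₁ = 0.56, p₀ = 0.12.
Overall risk P(Y=1) = π·p₁ + (1−π)·p₀ = 0.677×0.56 + 0.323×0.12 = 0.41788.
Under exogeneity, PAF = [P(Y=1) − p₀] / P(Y=1).
PAF = (0.41788 − 0.12) / 0.41788 ≈ 0.7128

PAF ≈ 0.713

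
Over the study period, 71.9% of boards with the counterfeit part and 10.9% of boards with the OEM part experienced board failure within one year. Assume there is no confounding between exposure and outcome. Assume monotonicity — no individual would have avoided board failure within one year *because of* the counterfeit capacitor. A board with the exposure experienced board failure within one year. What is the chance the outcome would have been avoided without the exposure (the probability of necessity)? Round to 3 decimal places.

p₁ = 0.719, p₀ = 0.109.
Under exogeneity and monotonicity, PN = (p₁ − p₀) / p₁.
PN = (0.719 − 0.109) / 0.719 = 0.61 / 0.719 ≈ 0.8484

PN ≈ 0.848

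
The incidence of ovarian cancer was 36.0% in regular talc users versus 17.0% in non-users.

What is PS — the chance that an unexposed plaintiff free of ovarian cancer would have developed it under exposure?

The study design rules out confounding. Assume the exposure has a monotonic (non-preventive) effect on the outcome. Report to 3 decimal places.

p₁ = 0.36, p₀ = 0.17.
Under exogeneity and monotonicity, PS = (p₁ − p₀) / (1 − p₀).
PS = (0.36 − 0.17) / (1 − 0.17) = 0.19 / 0.83 ≈ 0.2289

PS ≈ 0.229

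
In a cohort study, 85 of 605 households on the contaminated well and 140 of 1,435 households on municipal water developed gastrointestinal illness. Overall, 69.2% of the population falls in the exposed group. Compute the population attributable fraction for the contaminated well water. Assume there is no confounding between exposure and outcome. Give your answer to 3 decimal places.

PAF ≈ 0.233

p₁ = P(outcome | exposed) = 85/605 = 0.1405
p₀ = P(outcome | unexposed) = 140/1435 = 0.097561
Overall risk P(Y=1) = π·p₁ + (1−π)·p₀ = 0.692×0.1405 + 0.308×0.097561 = 0.12727.
Under exogeneity, PAF = [P(Y=1) − p₀] / P(Y=1).
PAF = (0.12727 − 0.097561) / 0.12727 ≈ 0.2334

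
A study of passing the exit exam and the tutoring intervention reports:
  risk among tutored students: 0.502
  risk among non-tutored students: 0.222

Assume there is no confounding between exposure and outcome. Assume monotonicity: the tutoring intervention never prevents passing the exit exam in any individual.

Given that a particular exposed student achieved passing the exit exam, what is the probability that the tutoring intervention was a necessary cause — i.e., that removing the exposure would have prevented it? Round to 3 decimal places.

PN ≈ 0.558

Let p₁ = 0.502, p₀ = 0.222.
Under exogeneity and monotonicity, PN = (p₁ − p₀) / p₁.
PN = (0.502 − 0.222) / 0.502 = 0.28 / 0.502 ≈ 0.5578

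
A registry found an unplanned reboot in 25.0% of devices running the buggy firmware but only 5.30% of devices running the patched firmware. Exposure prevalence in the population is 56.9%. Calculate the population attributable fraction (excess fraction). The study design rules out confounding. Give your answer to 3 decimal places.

p₁ = 0.25, p₀ = 0.053.
Overall risk P(Y=1) = π·p₁ + (1−π)·p₀ = 0.569×0.25 + 0.431×0.053 = 0.16509.
Under exogeneity, PAF = [P(Y=1) − p₀] / P(Y=1).
PAF = (0.16509 − 0.053) / 0.16509 ≈ 0.6790

PAF ≈ 0.679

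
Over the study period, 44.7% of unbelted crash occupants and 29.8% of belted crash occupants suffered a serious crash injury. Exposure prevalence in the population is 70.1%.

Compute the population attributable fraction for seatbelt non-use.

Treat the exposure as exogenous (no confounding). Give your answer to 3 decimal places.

p₁ = 0.447, p₀ = 0.298.
Overall risk P(Y=1) = π·p₁ + (1−π)·p₀ = 0.701×0.447 + 0.299×0.298 = 0.40245.
Under exogeneity, PAF = [P(Y=1) − p₀] / P(Y=1).
PAF = (0.40245 − 0.298) / 0.40245 ≈ 0.2595

PAF ≈ 0.260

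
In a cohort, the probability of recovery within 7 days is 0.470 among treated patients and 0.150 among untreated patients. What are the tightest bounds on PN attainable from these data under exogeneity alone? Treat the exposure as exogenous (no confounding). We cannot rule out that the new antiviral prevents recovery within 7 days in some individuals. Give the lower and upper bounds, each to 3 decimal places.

Let p₁ = 0.47, p₀ = 0.15.
Under exogeneity alone the bounds on PN are max{0,(p₁−p₀)/p₁} ≤ PN ≤ min{1,(1−p₀)/p₁}.
  lower = (p₁ − p₀)/p₁ = 0.32 / 0.47 ≈ 0.6809
  upper = min{1, (1 − p₀)/p₁} = 0.85 / 0.47 ≈ 1.8085 → capped at 1

0.681 ≤ PN ≤ 1.000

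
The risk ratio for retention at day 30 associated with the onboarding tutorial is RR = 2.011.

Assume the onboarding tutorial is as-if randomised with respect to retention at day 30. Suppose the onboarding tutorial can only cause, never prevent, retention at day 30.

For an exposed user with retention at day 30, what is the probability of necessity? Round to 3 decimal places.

PN ≈ 0.503

Under exogeneity and monotonicity, PN = (RR − 1) / RR = 1 − 1/RR.
PN = (2.011 − 1) / 2.011 = 1.011 / 2.011 ≈ 0.5027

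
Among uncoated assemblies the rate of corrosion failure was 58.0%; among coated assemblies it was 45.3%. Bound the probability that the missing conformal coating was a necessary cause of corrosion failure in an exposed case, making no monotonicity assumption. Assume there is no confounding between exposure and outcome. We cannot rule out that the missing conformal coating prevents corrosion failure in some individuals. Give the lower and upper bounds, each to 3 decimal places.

0.219 ≤ PN ≤ 0.943

p₁ = 0.58, p₀ = 0.453.
Under exogeneity alone the bounds on PN are max{0,(p₁−p₀)/p₁} ≤ PN ≤ min{1,(1−p₀)/p₁}.
  lower = (p₁ − p₀)/p₁ = 0.127 / 0.58 ≈ 0.2190
  upper = min{1, (1 − p₀)/p₁} = 0.547 / 0.58 ≈ 0.9431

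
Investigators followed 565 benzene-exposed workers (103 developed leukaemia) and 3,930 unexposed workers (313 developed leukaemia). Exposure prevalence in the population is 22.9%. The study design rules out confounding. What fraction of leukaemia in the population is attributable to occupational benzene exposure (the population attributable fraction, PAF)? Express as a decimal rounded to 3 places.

p₁ = P(outcome | exposed) = 103/565 = 0.1823
p₀ = P(outcome | unexposed) = 313/3930 = 0.079644
Overall risk P(Y=1) = π·p₁ + (1−π)·p₀ = 0.229×0.1823 + 0.771×0.079644 = 0.10315.
Under exogeneity, PAF = [P(Y=1) − p₀] / P(Y=1).
PAF = (0.10315 − 0.079644) / 0.10315 ≈ 0.2279

PAF ≈ 0.228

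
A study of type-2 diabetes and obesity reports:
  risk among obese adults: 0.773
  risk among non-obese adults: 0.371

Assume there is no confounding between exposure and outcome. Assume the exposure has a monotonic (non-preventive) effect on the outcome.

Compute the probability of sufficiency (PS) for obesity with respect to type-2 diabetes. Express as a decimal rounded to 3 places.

PS ≈ 0.639

Let p₁ = 0.773, p₀ = 0.371.
Under exogeneity and monotonicity, PS = (p₁ − p₀) / (1 − p₀).
PS = (0.773 − 0.371) / (1 − 0.371) = 0.402 / 0.629 ≈ 0.6391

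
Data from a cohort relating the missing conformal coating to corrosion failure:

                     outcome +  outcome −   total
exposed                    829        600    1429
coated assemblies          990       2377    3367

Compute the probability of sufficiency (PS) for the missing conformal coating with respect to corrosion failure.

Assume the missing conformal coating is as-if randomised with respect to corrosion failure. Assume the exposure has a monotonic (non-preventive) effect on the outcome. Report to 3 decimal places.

PS ≈ 0.405

p₁ = P(outcome | exposed) = 829/1429 = 0.58013
p₀ = P(outcome | unexposed) = 990/3367 = 0.29403
Under exogeneity and monotonicity, PS = (p₁ − p₀) / (1 − p₀).
PS = (0.58013 − 0.29403) / (1 − 0.29403) = 0.2861 / 0.70597 ≈ 0.4053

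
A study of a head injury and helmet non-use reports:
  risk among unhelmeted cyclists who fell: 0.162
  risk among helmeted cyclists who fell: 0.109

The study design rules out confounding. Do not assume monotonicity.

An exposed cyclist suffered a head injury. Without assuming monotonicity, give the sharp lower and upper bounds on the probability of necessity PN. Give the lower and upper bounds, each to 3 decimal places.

0.327 ≤ PN ≤ 1.000

Let p₁ = 0.162, p₀ = 0.109.
Under exogeneity alone the bounds on PN are max{0,(p₁−p₀)/p₁} ≤ PN ≤ min{1,(1−p₀)/p₁}.
  lower = (p₁ − p₀)/p₁ = 0.053 / 0.162 ≈ 0.3272
  upper = min{1, (1 − p₀)/p₁} = 0.891 / 0.162 ≈ 5.5000 → capped at 1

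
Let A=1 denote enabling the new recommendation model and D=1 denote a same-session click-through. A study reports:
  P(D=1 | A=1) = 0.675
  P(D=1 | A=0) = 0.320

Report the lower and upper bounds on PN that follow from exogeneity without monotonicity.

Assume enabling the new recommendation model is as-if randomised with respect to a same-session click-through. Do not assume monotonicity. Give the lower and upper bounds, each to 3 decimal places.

0.526 ≤ PN ≤ 1.000

Let p₁ = 0.675, p₀ = 0.32.
Under exogeneity alone the bounds on PN are max{0,(p₁−p₀)/p₁} ≤ PN ≤ min{1,(1−p₀)/p₁}.
  lower = (p₁ − p₀)/p₁ = 0.355 / 0.675 ≈ 0.5259
  upper = min{1, (1 − p₀)/p₁} = 0.68 / 0.675 ≈ 1.0074 → capped at 1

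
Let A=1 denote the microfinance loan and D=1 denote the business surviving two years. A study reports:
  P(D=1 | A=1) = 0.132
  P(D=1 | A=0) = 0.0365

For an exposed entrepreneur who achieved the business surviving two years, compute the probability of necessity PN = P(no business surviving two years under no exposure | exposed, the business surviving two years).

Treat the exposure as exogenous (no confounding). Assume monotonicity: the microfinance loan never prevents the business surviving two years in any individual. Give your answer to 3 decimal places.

Let p₁ = 0.132, p₀ = 0.0365.
Under exogeneity and monotonicity, PN = (p₁ − p₀) / p₁.
PN = (0.132 − 0.0365) / 0.132 = 0.0955 / 0.132 ≈ 0.7235

PN ≈ 0.723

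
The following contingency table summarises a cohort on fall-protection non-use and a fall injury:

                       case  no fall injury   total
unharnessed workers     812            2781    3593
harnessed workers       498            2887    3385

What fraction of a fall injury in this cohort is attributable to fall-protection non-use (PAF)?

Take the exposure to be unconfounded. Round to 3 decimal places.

p₁ = P(outcome | exposed) = 812/3593 = 0.22599
p₀ = P(outcome | unexposed) = 498/3385 = 0.14712
Exposure prevalence π = 3593/6978 = 0.5149; overall risk P(Y=1) = 0.18773.
Under exogeneity, PAF = [P(Y=1) − p₀]/P(Y=1).
PAF = (0.18773 − 0.14712) / 0.18773 ≈ 0.2163

PAF ≈ 0.216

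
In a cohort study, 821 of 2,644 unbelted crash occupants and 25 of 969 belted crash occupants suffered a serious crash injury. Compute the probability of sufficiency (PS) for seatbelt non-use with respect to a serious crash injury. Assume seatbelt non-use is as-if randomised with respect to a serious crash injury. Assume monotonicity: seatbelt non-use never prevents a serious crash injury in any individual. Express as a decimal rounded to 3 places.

p₁ = P(outcome | exposed) = 821/2644 = 0.31051
p₀ = P(outcome | unexposed) = 25/969 = 0.0258
Under exogeneity and monotonicity, PS = (p₁ − p₀) / (1 − p₀).
PS = (0.31051 − 0.0258) / (1 − 0.0258) = 0.28471 / 0.9742 ≈ 0.2923

PS ≈ 0.292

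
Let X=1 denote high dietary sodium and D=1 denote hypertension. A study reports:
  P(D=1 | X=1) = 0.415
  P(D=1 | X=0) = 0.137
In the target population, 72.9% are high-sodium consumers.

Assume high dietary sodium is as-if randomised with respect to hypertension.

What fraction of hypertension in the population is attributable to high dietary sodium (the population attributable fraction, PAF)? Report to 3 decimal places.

Let p₁ = 0.415, p₀ = 0.137.
Overall risk P(Y=1) = π·p₁ + (1−π)·p₀ = 0.729×0.415 + 0.271×0.137 = 0.33966.
Under exogeneity, PAF = [P(Y=1) − p₀] / P(Y=1).
PAF = (0.33966 − 0.137) / 0.33966 ≈ 0.5967

PAF ≈ 0.597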